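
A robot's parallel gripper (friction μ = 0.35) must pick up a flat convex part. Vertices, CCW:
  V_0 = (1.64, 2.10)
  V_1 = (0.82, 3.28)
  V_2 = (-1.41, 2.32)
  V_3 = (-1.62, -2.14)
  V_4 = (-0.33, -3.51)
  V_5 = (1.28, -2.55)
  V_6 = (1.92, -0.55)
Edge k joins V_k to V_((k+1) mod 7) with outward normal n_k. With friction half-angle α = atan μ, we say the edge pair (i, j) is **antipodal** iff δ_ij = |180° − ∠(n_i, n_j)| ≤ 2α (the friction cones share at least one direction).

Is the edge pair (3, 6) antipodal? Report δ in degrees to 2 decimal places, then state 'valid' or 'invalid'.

α = atan 0.35 = 19.29°;  2α = 38.58°
edge 3: e_3 = (+1.29, -1.37);  n_3 = (-0.7280, -0.6855)
edge 6: e_6 = (-0.28, +2.65);  n_6 = (+0.9945, +0.1051)
∠(n_3, n_6) = 142.75°
δ = |180° − 142.75°| = 37.25°
37.25° ≤ 2α = 38.58°  →  valid

δ = 37.25°, valid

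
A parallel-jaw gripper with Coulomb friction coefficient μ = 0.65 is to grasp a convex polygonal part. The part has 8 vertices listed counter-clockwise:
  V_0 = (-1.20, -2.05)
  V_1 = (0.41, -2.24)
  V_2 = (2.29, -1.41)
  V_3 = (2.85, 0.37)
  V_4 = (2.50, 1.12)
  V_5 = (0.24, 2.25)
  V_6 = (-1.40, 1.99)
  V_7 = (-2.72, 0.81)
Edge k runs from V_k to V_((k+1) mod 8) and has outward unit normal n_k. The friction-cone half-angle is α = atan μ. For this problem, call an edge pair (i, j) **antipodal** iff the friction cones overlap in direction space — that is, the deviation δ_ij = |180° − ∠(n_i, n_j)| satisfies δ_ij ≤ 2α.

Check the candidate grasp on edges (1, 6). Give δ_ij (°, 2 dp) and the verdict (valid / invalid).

δ = 17.97°, valid

α = atan 0.65 = 33.02°;  2α = 66.05°
edge 1: e_1 = (+1.88, +0.83);  n_1 = (+0.4039, -0.9148)
edge 6: e_6 = (-1.32, -1.18);  n_6 = (-0.6665, +0.7455)
∠(n_1, n_6) = 162.03°
δ = |180° − 162.03°| = 17.97°
17.97° ≤ 2α = 66.05°  →  valid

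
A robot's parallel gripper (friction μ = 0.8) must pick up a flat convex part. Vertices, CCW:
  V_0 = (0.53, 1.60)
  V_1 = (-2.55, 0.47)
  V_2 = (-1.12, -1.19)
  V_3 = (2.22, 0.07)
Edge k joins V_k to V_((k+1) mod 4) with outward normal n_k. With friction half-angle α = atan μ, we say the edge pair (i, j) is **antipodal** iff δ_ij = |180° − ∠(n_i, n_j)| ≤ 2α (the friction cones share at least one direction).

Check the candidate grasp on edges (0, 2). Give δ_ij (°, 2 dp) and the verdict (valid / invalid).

δ = 0.52°, valid

α = atan 0.8 = 38.66°;  2α = 77.32°
edge 0: e_0 = (-3.08, -1.13);  n_0 = (-0.3444, +0.9388)
edge 2: e_2 = (+3.34, +1.26);  n_2 = (+0.3530, -0.9356)
∠(n_0, n_2) = 179.48°
δ = |180° − 179.48°| = 0.52°
0.52° ≤ 2α = 77.32°  →  valid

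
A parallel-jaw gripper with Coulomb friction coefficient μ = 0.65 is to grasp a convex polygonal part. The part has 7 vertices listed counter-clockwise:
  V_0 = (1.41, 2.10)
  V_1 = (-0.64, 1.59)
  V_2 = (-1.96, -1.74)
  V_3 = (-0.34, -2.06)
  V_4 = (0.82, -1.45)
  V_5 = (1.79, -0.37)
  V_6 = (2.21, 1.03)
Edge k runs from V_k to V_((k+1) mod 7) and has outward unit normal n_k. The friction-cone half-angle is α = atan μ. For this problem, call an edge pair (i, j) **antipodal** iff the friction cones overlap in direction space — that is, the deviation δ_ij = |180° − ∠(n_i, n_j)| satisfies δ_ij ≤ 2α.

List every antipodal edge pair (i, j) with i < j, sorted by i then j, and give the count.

count = 9; pairs: (0,2), (0,3), (0,4), (0,5), (1,3), (1,4), (1,5), (1,6), (2,6)

α = atan 0.65 = 33.02°;  2α = 66.05°
n_0 = (-0.2414, +0.9704)
n_1 = (-0.9296, +0.3685)
n_2 = (-0.1938, -0.9810)
n_3 = (+0.4654, -0.8851)
n_4 = (+0.7440, -0.6682)
n_5 = (+0.9578, -0.2873)
n_6 = (+0.8009, +0.5988)
  (0,1): δ = 125.59°  ·
  (0,2): δ = 25.14°  ✓
  (0,3): δ = 13.77°  ✓
  (0,4): δ = 34.10°  ✓
  (0,5): δ = 59.33°  ✓
  (0,6): δ = 112.81°  ·
  (1,2): δ = 79.55°  ·
  (1,3): δ = 40.64°  ✓
  (1,4): δ = 20.31°  ✓
  (1,5): δ = 4.92°  ✓
  (1,6): δ = 58.41°  ✓
  (2,3): δ = 141.09°  ·
  (2,4): δ = 120.75°  ·
  (2,5): δ = 95.53°  ·
  (2,6): δ = 42.04°  ✓
  (3,4): δ = 159.67°  ·
  (3,5): δ = 134.44°  ·
  (3,6): δ = 80.95°  ·
  (4,5): δ = 154.77°  ·
  (4,6): δ = 101.29°  ·
  (5,6): δ = 126.52°  ·
antipodal pairs: 9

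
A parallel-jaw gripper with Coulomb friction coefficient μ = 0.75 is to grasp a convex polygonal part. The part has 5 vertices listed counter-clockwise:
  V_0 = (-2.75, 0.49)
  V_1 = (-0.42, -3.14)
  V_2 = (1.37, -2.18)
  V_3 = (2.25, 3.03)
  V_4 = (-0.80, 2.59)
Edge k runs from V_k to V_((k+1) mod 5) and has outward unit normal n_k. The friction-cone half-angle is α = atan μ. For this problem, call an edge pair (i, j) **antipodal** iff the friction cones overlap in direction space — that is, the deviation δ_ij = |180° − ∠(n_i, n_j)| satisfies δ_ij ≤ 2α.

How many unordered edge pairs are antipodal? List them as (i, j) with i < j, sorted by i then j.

count = 6; pairs: (0,2), (0,3), (1,3), (1,4), (2,3), (2,4)

α = atan 0.75 = 36.87°;  2α = 73.74°
n_0 = (-0.8416, -0.5402)
n_1 = (+0.4726, -0.8813)
n_2 = (+0.9860, -0.1665)
n_3 = (-0.1428, +0.9898)
n_4 = (-0.7328, +0.6805)
  (0,1): δ = 94.49°  ·
  (0,2): δ = 42.28°  ✓
  (0,3): δ = 65.51°  ✓
  (0,4): δ = 104.43°  ·
  (1,2): δ = 127.79°  ·
  (1,3): δ = 20.00°  ✓
  (1,4): δ = 18.92°  ✓
  (2,3): δ = 72.20°  ✓
  (2,4): δ = 33.29°  ✓
  (3,4): δ = 141.09°  ·
antipodal pairs: 6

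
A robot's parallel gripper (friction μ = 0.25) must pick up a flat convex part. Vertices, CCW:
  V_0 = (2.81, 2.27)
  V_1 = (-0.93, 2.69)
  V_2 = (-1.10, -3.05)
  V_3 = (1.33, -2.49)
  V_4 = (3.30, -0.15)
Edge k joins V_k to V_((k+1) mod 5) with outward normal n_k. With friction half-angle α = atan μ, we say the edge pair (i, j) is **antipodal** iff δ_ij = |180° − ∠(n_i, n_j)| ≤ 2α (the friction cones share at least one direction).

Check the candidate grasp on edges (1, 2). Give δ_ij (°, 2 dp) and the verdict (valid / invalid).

α = atan 0.25 = 14.04°;  2α = 28.07°
edge 1: e_1 = (-0.17, -5.74);  n_1 = (-0.9996, +0.0296)
edge 2: e_2 = (+2.43, +0.56);  n_2 = (+0.2246, -0.9745)
∠(n_1, n_2) = 104.67°
δ = |180° − 104.67°| = 75.33°
75.33° > 2α = 28.07°  →  invalid

δ = 75.33°, invalid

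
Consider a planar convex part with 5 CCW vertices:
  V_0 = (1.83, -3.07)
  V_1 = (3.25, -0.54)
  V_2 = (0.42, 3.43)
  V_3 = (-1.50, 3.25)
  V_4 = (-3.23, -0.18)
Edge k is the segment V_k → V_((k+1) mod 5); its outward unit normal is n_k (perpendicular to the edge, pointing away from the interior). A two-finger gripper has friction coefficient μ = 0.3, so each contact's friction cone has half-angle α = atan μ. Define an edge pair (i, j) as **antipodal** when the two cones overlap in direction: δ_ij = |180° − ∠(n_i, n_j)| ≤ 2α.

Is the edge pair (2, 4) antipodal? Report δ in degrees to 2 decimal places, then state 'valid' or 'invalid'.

α = atan 0.3 = 16.70°;  2α = 33.40°
edge 2: e_2 = (-1.92, -0.18);  n_2 = (-0.0933, +0.9956)
edge 4: e_4 = (+5.06, -2.89);  n_4 = (-0.4960, -0.8683)
∠(n_2, n_4) = 144.91°
δ = |180° − 144.91°| = 35.09°
35.09° > 2α = 33.40°  →  invalid

δ = 35.09°, invalid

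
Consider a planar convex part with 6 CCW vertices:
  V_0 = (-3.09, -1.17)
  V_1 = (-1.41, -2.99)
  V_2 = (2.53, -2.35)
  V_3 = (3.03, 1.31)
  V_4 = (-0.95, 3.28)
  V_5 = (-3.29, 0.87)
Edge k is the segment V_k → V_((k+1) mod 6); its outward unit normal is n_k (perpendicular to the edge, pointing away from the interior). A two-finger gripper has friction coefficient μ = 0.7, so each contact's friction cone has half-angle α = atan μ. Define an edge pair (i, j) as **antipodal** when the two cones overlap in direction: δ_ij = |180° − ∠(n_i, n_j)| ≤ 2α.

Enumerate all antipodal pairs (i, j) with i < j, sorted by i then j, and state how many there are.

α = atan 0.7 = 34.99°;  2α = 69.98°
n_0 = (-0.7348, -0.6783)
n_1 = (+0.1603, -0.9871)
n_2 = (+0.9908, -0.1354)
n_3 = (+0.4436, +0.8962)
n_4 = (-0.7174, +0.6966)
n_5 = (-0.9952, -0.0976)
  (0,1): δ = 123.48°  ·
  (0,2): δ = 50.49°  ✓
  (0,3): δ = 20.96°  ✓
  (0,4): δ = 93.13°  ·
  (0,5): δ = 142.89°  ·
  (1,2): δ = 107.01°  ·
  (1,3): δ = 35.56°  ✓
  (1,4): δ = 36.62°  ✓
  (1,5): δ = 86.37°  ·
  (2,3): δ = 108.56°  ·
  (2,4): δ = 36.38°  ✓
  (2,5): δ = 13.38°  ✓
  (3,4): δ = 107.82°  ·
  (3,5): δ = 58.07°  ✓
  (4,5): δ = 130.24°  ·
antipodal pairs: 7

count = 7; pairs: (0,2), (0,3), (1,3), (1,4), (2,4), (2,5), (3,5)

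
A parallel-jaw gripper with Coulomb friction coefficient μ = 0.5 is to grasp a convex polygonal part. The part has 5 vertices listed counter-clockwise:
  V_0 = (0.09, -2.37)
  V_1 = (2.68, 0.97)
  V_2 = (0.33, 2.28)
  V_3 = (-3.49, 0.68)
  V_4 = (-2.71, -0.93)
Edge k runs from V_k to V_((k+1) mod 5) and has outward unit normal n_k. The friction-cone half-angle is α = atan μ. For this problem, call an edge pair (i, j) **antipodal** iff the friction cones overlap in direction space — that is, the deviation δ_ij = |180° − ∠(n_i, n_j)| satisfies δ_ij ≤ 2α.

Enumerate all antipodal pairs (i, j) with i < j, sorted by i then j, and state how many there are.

α = atan 0.5 = 26.57°;  2α = 53.13°
n_0 = (+0.7902, -0.6128)
n_1 = (+0.4869, +0.8735)
n_2 = (-0.3863, +0.9224)
n_3 = (-0.8999, -0.4360)
n_4 = (-0.4573, -0.8893)
  (0,1): δ = 81.35°  ·
  (0,2): δ = 29.48°  ✓
  (0,3): δ = 63.64°  ·
  (0,4): δ = 100.58°  ·
  (1,2): δ = 128.14°  ·
  (1,3): δ = 35.01°  ✓
  (1,4): δ = 1.92°  ✓
  (2,3): δ = 86.88°  ·
  (2,4): δ = 49.94°  ✓
  (3,4): δ = 143.07°  ·
antipodal pairs: 4

count = 4; pairs: (0,2), (1,3), (1,4), (2,4)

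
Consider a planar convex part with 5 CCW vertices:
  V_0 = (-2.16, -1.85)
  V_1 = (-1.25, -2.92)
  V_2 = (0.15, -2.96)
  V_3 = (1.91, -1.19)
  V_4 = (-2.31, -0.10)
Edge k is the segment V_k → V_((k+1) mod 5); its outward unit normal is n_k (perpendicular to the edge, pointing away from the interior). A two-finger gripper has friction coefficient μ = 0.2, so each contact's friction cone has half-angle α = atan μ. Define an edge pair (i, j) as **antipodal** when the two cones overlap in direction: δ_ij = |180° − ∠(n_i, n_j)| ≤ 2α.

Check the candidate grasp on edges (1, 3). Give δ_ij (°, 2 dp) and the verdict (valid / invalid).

α = atan 0.2 = 11.31°;  2α = 22.62°
edge 1: e_1 = (+1.40, -0.04);  n_1 = (-0.0286, -0.9996)
edge 3: e_3 = (-4.22, +1.09);  n_3 = (+0.2501, +0.9682)
∠(n_1, n_3) = 167.15°
δ = |180° − 167.15°| = 12.85°
12.85° ≤ 2α = 22.62°  →  valid

δ = 12.85°, valid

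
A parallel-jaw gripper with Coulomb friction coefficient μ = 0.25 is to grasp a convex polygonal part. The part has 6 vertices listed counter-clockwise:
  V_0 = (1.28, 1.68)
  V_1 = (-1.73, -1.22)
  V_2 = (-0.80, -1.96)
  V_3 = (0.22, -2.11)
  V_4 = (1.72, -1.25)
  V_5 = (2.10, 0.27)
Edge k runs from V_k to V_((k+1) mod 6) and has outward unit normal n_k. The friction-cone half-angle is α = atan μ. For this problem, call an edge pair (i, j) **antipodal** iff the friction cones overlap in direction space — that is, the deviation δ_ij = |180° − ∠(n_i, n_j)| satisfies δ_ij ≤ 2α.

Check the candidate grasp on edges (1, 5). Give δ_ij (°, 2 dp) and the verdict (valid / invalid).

δ = 21.31°, valid

α = atan 0.25 = 14.04°;  2α = 28.07°
edge 1: e_1 = (+0.93, -0.74);  n_1 = (-0.6226, -0.7825)
edge 5: e_5 = (-0.82, +1.41);  n_5 = (+0.8644, +0.5027)
∠(n_1, n_5) = 158.69°
δ = |180° − 158.69°| = 21.31°
21.31° ≤ 2α = 28.07°  →  valid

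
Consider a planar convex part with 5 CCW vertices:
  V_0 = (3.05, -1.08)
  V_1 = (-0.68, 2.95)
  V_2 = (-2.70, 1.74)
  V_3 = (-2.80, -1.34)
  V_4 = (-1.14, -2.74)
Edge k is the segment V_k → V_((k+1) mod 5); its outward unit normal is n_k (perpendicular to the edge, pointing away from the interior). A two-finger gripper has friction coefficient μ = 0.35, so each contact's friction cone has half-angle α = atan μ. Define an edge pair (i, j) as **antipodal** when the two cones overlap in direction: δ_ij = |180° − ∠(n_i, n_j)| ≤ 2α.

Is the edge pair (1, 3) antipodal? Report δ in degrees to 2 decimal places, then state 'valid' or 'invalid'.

α = atan 0.35 = 19.29°;  2α = 38.58°
edge 1: e_1 = (-2.02, -1.21);  n_1 = (-0.5139, +0.8579)
edge 3: e_3 = (+1.66, -1.40);  n_3 = (-0.6447, -0.7644)
∠(n_1, n_3) = 108.93°
δ = |180° − 108.93°| = 71.07°
71.07° > 2α = 38.58°  →  invalid

δ = 71.07°, invalid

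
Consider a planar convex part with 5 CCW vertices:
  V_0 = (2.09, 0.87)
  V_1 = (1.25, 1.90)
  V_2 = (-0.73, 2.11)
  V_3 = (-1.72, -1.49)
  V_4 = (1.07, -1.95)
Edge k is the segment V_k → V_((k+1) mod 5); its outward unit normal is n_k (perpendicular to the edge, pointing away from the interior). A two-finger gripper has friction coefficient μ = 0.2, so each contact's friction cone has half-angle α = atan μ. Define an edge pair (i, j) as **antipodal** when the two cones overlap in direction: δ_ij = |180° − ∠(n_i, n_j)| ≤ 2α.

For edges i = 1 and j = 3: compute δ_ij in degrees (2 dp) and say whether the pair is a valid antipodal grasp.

δ = 3.31°, valid

α = atan 0.2 = 11.31°;  2α = 22.62°
edge 1: e_1 = (-1.98, +0.21);  n_1 = (+0.1055, +0.9944)
edge 3: e_3 = (+2.79, -0.46);  n_3 = (-0.1627, -0.9867)
∠(n_1, n_3) = 176.69°
δ = |180° − 176.69°| = 3.31°
3.31° ≤ 2α = 22.62°  →  valid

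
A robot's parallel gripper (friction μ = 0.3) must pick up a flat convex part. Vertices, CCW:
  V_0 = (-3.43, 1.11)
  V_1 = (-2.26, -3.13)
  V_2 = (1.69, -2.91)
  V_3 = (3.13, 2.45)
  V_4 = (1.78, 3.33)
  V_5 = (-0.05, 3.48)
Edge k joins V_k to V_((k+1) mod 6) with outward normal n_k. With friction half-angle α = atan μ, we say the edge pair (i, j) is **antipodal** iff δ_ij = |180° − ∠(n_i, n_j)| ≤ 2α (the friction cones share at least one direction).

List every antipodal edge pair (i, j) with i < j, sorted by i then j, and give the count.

count = 3; pairs: (0,2), (1,4), (1,5)

α = atan 0.3 = 16.70°;  2α = 33.40°
n_0 = (-0.9640, -0.2660)
n_1 = (+0.0556, -0.9985)
n_2 = (+0.9658, -0.2595)
n_3 = (+0.5461, +0.8377)
n_4 = (+0.0817, +0.9967)
n_5 = (-0.5741, +0.8188)
  (0,1): δ = 102.24°  ·
  (0,2): δ = 30.46°  ✓
  (0,3): δ = 41.48°  ·
  (0,4): δ = 69.89°  ·
  (0,5): δ = 109.61°  ·
  (1,2): δ = 108.23°  ·
  (1,3): δ = 36.29°  ·
  (1,4): δ = 7.87°  ✓
  (1,5): δ = 31.85°  ✓
  (2,3): δ = 108.06°  ·
  (2,4): δ = 79.65°  ·
  (2,5): δ = 39.92°  ·
  (3,4): δ = 151.59°  ·
  (3,5): δ = 111.86°  ·
  (4,5): δ = 140.28°  ·
antipodal pairs: 3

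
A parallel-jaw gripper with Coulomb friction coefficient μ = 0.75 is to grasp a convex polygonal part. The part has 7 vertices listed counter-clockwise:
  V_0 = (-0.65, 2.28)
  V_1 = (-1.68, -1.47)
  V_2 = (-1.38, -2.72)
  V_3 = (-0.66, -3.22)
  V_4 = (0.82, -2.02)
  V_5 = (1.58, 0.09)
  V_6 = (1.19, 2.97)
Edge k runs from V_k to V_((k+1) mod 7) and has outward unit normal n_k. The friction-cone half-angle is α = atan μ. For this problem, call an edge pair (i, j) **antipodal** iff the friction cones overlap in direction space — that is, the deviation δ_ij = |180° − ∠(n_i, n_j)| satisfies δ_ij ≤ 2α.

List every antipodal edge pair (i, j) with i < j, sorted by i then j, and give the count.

count = 10; pairs: (0,3), (0,4), (0,5), (1,3), (1,4), (1,5), (2,5), (2,6), (3,6), (4,6)

α = atan 0.75 = 36.87°;  2α = 73.74°
n_0 = (-0.9643, +0.2649)
n_1 = (-0.9724, -0.2334)
n_2 = (-0.5704, -0.8214)
n_3 = (+0.6298, -0.7768)
n_4 = (+0.9408, -0.3389)
n_5 = (+0.9910, +0.1342)
n_6 = (-0.3511, +0.9363)
  (0,1): δ = 151.15°  ·
  (0,2): δ = 109.42°  ·
  (0,3): δ = 35.61°  ✓
  (0,4): δ = 4.45°  ✓
  (0,5): δ = 23.07°  ✓
  (0,6): δ = 125.91°  ·
  (1,2): δ = 138.27°  ·
  (1,3): δ = 64.46°  ✓
  (1,4): δ = 33.30°  ✓
  (1,5): δ = 5.78°  ✓
  (1,6): δ = 97.06°  ·
  (2,3): δ = 106.19°  ·
  (2,4): δ = 75.03°  ·
  (2,5): δ = 47.51°  ✓
  (2,6): δ = 55.33°  ✓
  (3,4): δ = 148.84°  ·
  (3,5): δ = 121.32°  ·
  (3,6): δ = 18.48°  ✓
  (4,5): δ = 152.48°  ·
  (4,6): δ = 49.64°  ✓
  (5,6): δ = 77.16°  ·
antipodal pairs: 10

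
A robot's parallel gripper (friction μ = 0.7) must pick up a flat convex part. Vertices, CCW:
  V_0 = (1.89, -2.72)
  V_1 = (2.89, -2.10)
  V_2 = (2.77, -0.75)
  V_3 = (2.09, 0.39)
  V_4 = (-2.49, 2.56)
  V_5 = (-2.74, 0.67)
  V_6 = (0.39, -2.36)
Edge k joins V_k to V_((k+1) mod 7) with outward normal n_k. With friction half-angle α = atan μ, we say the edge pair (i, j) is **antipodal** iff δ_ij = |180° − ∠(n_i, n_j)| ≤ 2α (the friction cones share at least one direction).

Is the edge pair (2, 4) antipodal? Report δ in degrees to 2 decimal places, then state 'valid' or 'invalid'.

δ = 38.35°, valid

α = atan 0.7 = 34.99°;  2α = 69.98°
edge 2: e_2 = (-0.68, +1.14);  n_2 = (+0.8588, +0.5123)
edge 4: e_4 = (-0.25, -1.89);  n_4 = (-0.9914, +0.1311)
∠(n_2, n_4) = 141.65°
δ = |180° − 141.65°| = 38.35°
38.35° ≤ 2α = 69.98°  →  valid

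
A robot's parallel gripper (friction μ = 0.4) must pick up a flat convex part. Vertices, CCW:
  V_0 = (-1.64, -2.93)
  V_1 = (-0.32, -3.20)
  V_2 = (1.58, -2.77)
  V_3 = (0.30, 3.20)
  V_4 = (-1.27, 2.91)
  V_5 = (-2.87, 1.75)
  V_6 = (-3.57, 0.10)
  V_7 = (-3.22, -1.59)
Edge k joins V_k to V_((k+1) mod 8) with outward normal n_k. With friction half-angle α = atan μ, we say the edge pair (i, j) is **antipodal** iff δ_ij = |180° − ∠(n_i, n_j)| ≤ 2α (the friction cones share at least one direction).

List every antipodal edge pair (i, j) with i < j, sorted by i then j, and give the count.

α = atan 0.4 = 21.80°;  2α = 43.60°
n_0 = (-0.2004, -0.9797)
n_1 = (+0.2207, -0.9753)
n_2 = (+0.9778, +0.2096)
n_3 = (-0.1816, +0.9834)
n_4 = (-0.5870, +0.8096)
n_5 = (-0.9206, +0.3905)
n_6 = (-0.9792, -0.2028)
n_7 = (-0.6468, -0.7627)
  (0,1): δ = 155.69°  ·
  (0,2): δ = 66.34°  ·
  (0,3): δ = 22.03°  ✓
  (0,4): δ = 47.50°  ·
  (0,5): δ = 78.57°  ·
  (0,6): δ = 113.26°  ·
  (0,7): δ = 151.26°  ·
  (1,2): δ = 90.65°  ·
  (1,3): δ = 2.29°  ✓
  (1,4): δ = 23.19°  ✓
  (1,5): δ = 54.26°  ·
  (1,6): δ = 88.95°  ·
  (1,7): δ = 126.95°  ·
  (2,3): δ = 91.64°  ·
  (2,4): δ = 66.16°  ·
  (2,5): δ = 35.09°  ✓
  (2,6): δ = 0.40°  ✓
  (2,7): δ = 37.60°  ✓
  (3,4): δ = 154.52°  ·
  (3,5): δ = 123.45°  ·
  (3,6): δ = 88.76°  ·
  (3,7): δ = 50.77°  ·
  (4,5): δ = 148.93°  ·
  (4,6): δ = 114.24°  ·
  (4,7): δ = 76.24°  ·
  (5,6): δ = 145.31°  ·
  (5,7): δ = 107.31°  ·
  (6,7): δ = 142.00°  ·
antipodal pairs: 6

count = 6; pairs: (0,3), (1,3), (1,4), (2,5), (2,6), (2,7)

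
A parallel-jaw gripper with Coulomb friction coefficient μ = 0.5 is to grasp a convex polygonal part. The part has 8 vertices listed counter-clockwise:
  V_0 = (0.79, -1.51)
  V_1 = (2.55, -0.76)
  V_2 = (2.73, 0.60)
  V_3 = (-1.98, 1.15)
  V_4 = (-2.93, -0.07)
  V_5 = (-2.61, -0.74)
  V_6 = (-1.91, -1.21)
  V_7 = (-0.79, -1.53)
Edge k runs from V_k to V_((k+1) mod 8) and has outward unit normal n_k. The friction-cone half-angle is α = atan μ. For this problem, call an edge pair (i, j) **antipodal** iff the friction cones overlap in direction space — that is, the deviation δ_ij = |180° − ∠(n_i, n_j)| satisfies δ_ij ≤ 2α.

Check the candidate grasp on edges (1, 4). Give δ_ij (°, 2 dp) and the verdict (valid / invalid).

α = atan 0.5 = 26.57°;  2α = 53.13°
edge 1: e_1 = (+0.18, +1.36);  n_1 = (+0.9914, -0.1312)
edge 4: e_4 = (+0.32, -0.67);  n_4 = (-0.9024, -0.4310)
∠(n_1, n_4) = 146.93°
δ = |180° − 146.93°| = 33.07°
33.07° ≤ 2α = 53.13°  →  valid

δ = 33.07°, valid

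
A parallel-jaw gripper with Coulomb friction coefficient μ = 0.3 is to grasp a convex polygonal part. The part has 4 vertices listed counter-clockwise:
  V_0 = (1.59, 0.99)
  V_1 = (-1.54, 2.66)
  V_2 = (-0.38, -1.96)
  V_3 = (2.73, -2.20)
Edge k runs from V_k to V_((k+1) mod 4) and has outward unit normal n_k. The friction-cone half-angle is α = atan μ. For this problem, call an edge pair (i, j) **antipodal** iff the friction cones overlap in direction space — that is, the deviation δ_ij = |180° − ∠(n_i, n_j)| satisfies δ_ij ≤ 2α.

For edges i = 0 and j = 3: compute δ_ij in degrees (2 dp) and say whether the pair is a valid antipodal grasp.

δ = 137.75°, invalid

α = atan 0.3 = 16.70°;  2α = 33.40°
edge 0: e_0 = (-3.13, +1.67);  n_0 = (+0.4707, +0.8823)
edge 3: e_3 = (-1.14, +3.19);  n_3 = (+0.9417, +0.3365)
∠(n_0, n_3) = 42.25°
δ = |180° − 42.25°| = 137.75°
137.75° > 2α = 33.40°  →  invalid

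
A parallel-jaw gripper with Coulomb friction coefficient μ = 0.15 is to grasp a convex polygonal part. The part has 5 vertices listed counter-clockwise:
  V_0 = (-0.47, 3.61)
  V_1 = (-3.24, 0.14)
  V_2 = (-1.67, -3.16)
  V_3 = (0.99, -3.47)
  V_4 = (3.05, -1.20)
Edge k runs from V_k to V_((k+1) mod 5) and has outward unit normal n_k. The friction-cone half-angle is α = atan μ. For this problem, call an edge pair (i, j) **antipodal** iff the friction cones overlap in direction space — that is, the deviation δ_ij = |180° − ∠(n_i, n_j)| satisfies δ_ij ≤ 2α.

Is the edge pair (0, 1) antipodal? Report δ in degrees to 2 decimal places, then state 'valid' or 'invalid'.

δ = 115.96°, invalid

α = atan 0.15 = 8.53°;  2α = 17.06°
edge 0: e_0 = (-2.77, -3.47);  n_0 = (-0.7815, +0.6239)
edge 1: e_1 = (+1.57, -3.30);  n_1 = (-0.9030, -0.4296)
∠(n_0, n_1) = 64.04°
δ = |180° − 64.04°| = 115.96°
115.96° > 2α = 17.06°  →  invalid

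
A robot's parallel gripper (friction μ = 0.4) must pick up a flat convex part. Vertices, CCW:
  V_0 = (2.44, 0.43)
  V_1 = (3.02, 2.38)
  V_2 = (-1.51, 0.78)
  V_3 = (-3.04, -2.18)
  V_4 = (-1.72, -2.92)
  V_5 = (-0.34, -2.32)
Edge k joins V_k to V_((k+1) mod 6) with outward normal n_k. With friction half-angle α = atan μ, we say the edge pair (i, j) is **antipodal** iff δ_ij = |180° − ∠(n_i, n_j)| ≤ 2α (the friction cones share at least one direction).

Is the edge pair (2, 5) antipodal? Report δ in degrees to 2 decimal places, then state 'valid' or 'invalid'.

δ = 17.98°, valid

α = atan 0.4 = 21.80°;  2α = 43.60°
edge 2: e_2 = (-1.53, -2.96);  n_2 = (-0.8883, +0.4592)
edge 5: e_5 = (+2.78, +2.75);  n_5 = (+0.7033, -0.7109)
∠(n_2, n_5) = 162.02°
δ = |180° − 162.02°| = 17.98°
17.98° ≤ 2α = 43.60°  →  valid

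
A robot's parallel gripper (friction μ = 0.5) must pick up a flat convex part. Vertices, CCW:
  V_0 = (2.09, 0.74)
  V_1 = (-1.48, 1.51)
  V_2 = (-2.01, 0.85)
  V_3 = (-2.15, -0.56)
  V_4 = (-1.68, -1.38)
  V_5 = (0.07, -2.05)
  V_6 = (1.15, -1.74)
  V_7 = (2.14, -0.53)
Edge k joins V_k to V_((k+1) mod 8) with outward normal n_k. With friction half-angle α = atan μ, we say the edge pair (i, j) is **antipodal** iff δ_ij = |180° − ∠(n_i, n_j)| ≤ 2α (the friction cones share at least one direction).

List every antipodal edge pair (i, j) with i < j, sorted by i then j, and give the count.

α = atan 0.5 = 26.57°;  2α = 53.13°
n_0 = (+0.2108, +0.9775)
n_1 = (-0.7797, +0.6261)
n_2 = (-0.9951, +0.0988)
n_3 = (-0.8676, -0.4973)
n_4 = (-0.3575, -0.9339)
n_5 = (+0.2759, -0.9612)
n_6 = (+0.7740, -0.6332)
n_7 = (+0.9992, +0.0393)
  (0,1): δ = 116.59°  ·
  (0,2): δ = 83.50°  ·
  (0,3): δ = 48.01°  ✓
  (0,4): δ = 8.78°  ✓
  (0,5): δ = 28.19°  ✓
  (0,6): δ = 62.88°  ·
  (0,7): δ = 104.43°  ·
  (1,2): δ = 146.90°  ·
  (1,3): δ = 111.41°  ·
  (1,4): δ = 72.18°  ·
  (1,5): δ = 35.22°  ✓
  (1,6): δ = 0.52°  ✓
  (1,7): δ = 41.02°  ✓
  (2,3): δ = 144.51°  ·
  (2,4): δ = 105.28°  ·
  (2,5): δ = 68.31°  ·
  (2,6): δ = 33.62°  ✓
  (2,7): δ = 7.92°  ✓
  (3,4): δ = 140.77°  ·
  (3,5): δ = 103.80°  ·
  (3,6): δ = 69.11°  ·
  (3,7): δ = 27.57°  ✓
  (4,5): δ = 143.03°  ·
  (4,6): δ = 108.34°  ·
  (4,7): δ = 66.80°  ·
  (5,6): δ = 145.30°  ·
  (5,7): δ = 103.76°  ·
  (6,7): δ = 138.46°  ·
antipodal pairs: 9

count = 9; pairs: (0,3), (0,4), (0,5), (1,5), (1,6), (1,7), (2,6), (2,7), (3,7)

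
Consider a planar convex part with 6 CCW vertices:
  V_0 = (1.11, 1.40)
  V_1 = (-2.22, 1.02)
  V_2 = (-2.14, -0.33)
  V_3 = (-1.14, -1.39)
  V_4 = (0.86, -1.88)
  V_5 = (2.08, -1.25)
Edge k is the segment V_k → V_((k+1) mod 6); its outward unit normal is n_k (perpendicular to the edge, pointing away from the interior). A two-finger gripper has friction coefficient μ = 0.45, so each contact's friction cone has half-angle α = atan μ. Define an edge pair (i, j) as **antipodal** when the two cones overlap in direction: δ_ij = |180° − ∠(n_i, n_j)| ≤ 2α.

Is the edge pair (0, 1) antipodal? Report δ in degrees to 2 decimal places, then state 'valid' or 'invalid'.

α = atan 0.45 = 24.23°;  2α = 48.46°
edge 0: e_0 = (-3.33, -0.38);  n_0 = (-0.1134, +0.9936)
edge 1: e_1 = (+0.08, -1.35);  n_1 = (-0.9982, -0.0592)
∠(n_0, n_1) = 86.88°
δ = |180° − 86.88°| = 93.12°
93.12° > 2α = 48.46°  →  invalid

δ = 93.12°, invalid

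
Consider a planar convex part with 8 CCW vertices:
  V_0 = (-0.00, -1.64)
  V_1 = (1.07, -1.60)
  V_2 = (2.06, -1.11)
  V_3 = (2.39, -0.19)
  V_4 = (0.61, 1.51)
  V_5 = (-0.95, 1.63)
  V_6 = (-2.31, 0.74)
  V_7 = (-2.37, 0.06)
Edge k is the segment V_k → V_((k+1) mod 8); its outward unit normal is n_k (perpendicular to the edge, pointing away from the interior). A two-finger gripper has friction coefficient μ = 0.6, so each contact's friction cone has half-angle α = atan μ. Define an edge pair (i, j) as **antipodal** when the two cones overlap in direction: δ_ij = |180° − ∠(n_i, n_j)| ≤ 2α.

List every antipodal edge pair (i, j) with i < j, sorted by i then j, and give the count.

α = atan 0.6 = 30.96°;  2α = 61.93°
n_0 = (+0.0374, -0.9993)
n_1 = (+0.4436, -0.8962)
n_2 = (+0.9413, -0.3376)
n_3 = (+0.6907, +0.7232)
n_4 = (+0.0767, +0.9971)
n_5 = (-0.5476, +0.8368)
n_6 = (-0.9961, +0.0879)
n_7 = (-0.5829, -0.8126)
  (0,1): δ = 155.81°  ·
  (0,2): δ = 111.87°  ·
  (0,3): δ = 45.82°  ✓
  (0,4): δ = 6.54°  ✓
  (0,5): δ = 31.06°  ✓
  (0,6): δ = 82.82°  ·
  (0,7): δ = 142.21°  ·
  (1,2): δ = 136.07°  ·
  (1,3): δ = 70.02°  ·
  (1,4): δ = 30.73°  ✓
  (1,5): δ = 6.87°  ✓
  (1,6): δ = 58.62°  ✓
  (1,7): δ = 118.02°  ·
  (2,3): δ = 113.95°  ·
  (2,4): δ = 74.67°  ·
  (2,5): δ = 37.07°  ✓
  (2,6): δ = 14.69°  ✓
  (2,7): δ = 74.08°  ·
  (3,4): δ = 140.72°  ·
  (3,5): δ = 103.12°  ·
  (3,6): δ = 51.36°  ✓
  (3,7): δ = 8.03°  ✓
  (4,5): δ = 142.40°  ·
  (4,6): δ = 90.64°  ·
  (4,7): δ = 31.25°  ✓
  (5,6): δ = 128.24°  ·
  (5,7): δ = 68.85°  ·
  (6,7): δ = 120.61°  ·
antipodal pairs: 11

count = 11; pairs: (0,3), (0,4), (0,5), (1,4), (1,5), (1,6), (2,5), (2,6), (3,6), (3,7), (4,7)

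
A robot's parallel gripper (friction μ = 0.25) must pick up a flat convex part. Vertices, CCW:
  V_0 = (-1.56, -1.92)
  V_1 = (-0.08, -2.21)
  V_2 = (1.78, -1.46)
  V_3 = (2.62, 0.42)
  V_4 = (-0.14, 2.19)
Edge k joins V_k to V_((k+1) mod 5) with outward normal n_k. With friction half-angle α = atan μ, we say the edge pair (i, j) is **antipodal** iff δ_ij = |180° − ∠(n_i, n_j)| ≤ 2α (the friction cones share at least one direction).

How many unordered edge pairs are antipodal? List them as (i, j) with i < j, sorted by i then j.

count = 2; pairs: (0,3), (2,4)

α = atan 0.25 = 14.04°;  2α = 28.07°
n_0 = (-0.1923, -0.9813)
n_1 = (+0.3740, -0.9274)
n_2 = (+0.9130, -0.4079)
n_3 = (+0.5398, +0.8418)
n_4 = (-0.9452, +0.3266)
  (0,1): δ = 146.95°  ·
  (0,2): δ = 102.99°  ·
  (0,3): δ = 21.59°  ✓
  (0,4): δ = 82.03°  ·
  (1,2): δ = 136.04°  ·
  (1,3): δ = 54.63°  ·
  (1,4): δ = 48.98°  ·
  (2,3): δ = 98.60°  ·
  (2,4): δ = 5.02°  ✓
  (3,4): δ = 76.39°  ·
antipodal pairs: 2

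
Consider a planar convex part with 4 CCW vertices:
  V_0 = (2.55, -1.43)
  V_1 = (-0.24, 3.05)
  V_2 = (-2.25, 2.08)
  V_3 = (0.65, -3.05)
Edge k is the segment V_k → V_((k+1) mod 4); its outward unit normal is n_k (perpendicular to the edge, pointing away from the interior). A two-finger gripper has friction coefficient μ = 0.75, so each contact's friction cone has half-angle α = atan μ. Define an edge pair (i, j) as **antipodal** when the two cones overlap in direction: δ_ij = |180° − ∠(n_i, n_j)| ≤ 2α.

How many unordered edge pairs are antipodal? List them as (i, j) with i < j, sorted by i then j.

count = 2; pairs: (0,2), (1,3)

α = atan 0.75 = 36.87°;  2α = 73.74°
n_0 = (+0.8488, +0.5286)
n_1 = (-0.4346, +0.9006)
n_2 = (-0.8705, -0.4921)
n_3 = (+0.6488, -0.7610)
  (0,1): δ = 96.15°  ·
  (0,2): δ = 2.43°  ✓
  (0,3): δ = 98.54°  ·
  (1,2): δ = 86.28°  ·
  (1,3): δ = 14.69°  ✓
  (2,3): δ = 79.03°  ·
antipodal pairs: 2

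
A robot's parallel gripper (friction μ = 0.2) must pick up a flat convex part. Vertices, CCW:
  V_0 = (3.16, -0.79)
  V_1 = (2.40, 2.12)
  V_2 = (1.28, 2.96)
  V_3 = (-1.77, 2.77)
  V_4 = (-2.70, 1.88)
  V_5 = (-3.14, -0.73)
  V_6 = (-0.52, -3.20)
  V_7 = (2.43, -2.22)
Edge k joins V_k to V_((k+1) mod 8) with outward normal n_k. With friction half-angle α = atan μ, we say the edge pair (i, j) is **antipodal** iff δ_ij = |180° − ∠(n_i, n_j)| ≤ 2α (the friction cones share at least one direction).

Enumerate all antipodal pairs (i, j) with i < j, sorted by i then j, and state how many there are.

α = atan 0.2 = 11.31°;  2α = 22.62°
n_0 = (+0.9675, +0.2527)
n_1 = (+0.6000, +0.8000)
n_2 = (-0.0622, +0.9981)
n_3 = (-0.6914, +0.7225)
n_4 = (-0.9861, +0.1662)
n_5 = (-0.6860, -0.7276)
n_6 = (+0.3153, -0.9490)
n_7 = (+0.8907, -0.4547)
  (0,1): δ = 141.51°  ·
  (0,2): δ = 101.07°  ·
  (0,3): δ = 60.90°  ·
  (0,4): δ = 24.21°  ·
  (0,5): δ = 32.05°  ·
  (0,6): δ = 93.74°  ·
  (0,7): δ = 138.32°  ·
  (1,2): δ = 139.57°  ·
  (1,3): δ = 99.39°  ·
  (1,4): δ = 62.70°  ·
  (1,5): δ = 6.44°  ✓
  (1,6): δ = 55.25°  ·
  (1,7): δ = 99.83°  ·
  (2,3): δ = 139.82°  ·
  (2,4): δ = 103.13°  ·
  (2,5): δ = 46.88°  ·
  (2,6): δ = 14.81°  ✓
  (2,7): δ = 59.39°  ·
  (3,4): δ = 143.31°  ·
  (3,5): δ = 87.05°  ·
  (3,6): δ = 25.36°  ·
  (3,7): δ = 19.22°  ✓
  (4,5): δ = 123.74°  ·
  (4,6): δ = 62.05°  ·
  (4,7): δ = 17.47°  ✓
  (5,6): δ = 118.31°  ·
  (5,7): δ = 73.73°  ·
  (6,7): δ = 135.42°  ·
antipodal pairs: 4

count = 4; pairs: (1,5), (2,6), (3,7), (4,7)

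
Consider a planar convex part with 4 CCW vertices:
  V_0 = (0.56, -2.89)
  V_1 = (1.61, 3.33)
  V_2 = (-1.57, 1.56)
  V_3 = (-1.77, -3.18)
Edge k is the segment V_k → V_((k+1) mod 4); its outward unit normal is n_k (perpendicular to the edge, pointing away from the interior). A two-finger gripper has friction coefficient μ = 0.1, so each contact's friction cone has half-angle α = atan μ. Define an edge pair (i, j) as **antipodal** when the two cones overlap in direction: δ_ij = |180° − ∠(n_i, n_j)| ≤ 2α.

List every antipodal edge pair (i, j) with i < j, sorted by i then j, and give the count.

α = atan 0.1 = 5.71°;  2α = 11.42°
n_0 = (+0.9860, -0.1665)
n_1 = (-0.4863, +0.8738)
n_2 = (-0.9991, +0.0422)
n_3 = (+0.1235, -0.9923)
  (0,1): δ = 51.32°  ·
  (0,2): δ = 7.17°  ✓
  (0,3): δ = 106.68°  ·
  (1,2): δ = 121.52°  ·
  (1,3): δ = 22.01°  ·
  (2,3): δ = 80.49°  ·
antipodal pairs: 1

count = 1; pairs: (0,2)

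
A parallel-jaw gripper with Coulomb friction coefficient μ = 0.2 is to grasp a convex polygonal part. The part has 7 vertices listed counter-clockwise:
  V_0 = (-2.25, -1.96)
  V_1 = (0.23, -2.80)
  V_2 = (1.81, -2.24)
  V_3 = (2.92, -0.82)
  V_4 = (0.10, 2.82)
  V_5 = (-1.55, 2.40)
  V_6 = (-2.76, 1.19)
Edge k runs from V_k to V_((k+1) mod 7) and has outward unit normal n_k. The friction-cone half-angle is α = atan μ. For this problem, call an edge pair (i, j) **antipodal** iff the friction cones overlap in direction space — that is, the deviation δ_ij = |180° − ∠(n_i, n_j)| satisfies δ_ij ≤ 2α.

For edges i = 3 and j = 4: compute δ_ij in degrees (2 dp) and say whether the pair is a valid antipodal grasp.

α = atan 0.2 = 11.31°;  2α = 22.62°
edge 3: e_3 = (-2.82, +3.64);  n_3 = (+0.7905, +0.6124)
edge 4: e_4 = (-1.65, -0.42);  n_4 = (-0.2467, +0.9691)
∠(n_3, n_4) = 66.52°
δ = |180° − 66.52°| = 113.48°
113.48° > 2α = 22.62°  →  invalid

δ = 113.48°, invalid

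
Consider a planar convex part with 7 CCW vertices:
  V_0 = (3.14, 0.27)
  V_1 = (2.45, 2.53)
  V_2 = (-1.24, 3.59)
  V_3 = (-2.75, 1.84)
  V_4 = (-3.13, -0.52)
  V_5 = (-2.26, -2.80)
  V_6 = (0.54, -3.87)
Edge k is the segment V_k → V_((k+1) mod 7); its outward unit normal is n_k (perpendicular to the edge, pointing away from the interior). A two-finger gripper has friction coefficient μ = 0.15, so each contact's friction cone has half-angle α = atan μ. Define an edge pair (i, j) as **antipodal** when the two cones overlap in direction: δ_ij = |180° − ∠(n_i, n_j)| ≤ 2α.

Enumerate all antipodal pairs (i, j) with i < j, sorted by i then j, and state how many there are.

α = atan 0.15 = 8.53°;  2α = 17.06°
n_0 = (+0.9564, +0.2920)
n_1 = (+0.2761, +0.9611)
n_2 = (-0.7571, +0.6533)
n_3 = (-0.9873, +0.1590)
n_4 = (-0.9343, -0.3565)
n_5 = (-0.3570, -0.9341)
n_6 = (+0.8468, -0.5318)
  (0,1): δ = 123.01°  ·
  (0,2): δ = 57.77°  ·
  (0,3): δ = 26.13°  ·
  (0,4): δ = 3.91°  ✓
  (0,5): δ = 52.11°  ·
  (0,6): δ = 130.89°  ·
  (1,2): δ = 114.76°  ·
  (1,3): δ = 83.12°  ·
  (1,4): δ = 53.09°  ·
  (1,5): δ = 4.89°  ✓
  (1,6): δ = 73.90°  ·
  (2,3): δ = 148.36°  ·
  (2,4): δ = 118.32°  ·
  (2,5): δ = 70.12°  ·
  (2,6): δ = 8.66°  ✓
  (3,4): δ = 149.97°  ·
  (3,5): δ = 101.77°  ·
  (3,6): δ = 22.98°  ·
  (4,5): δ = 131.80°  ·
  (4,6): δ = 53.02°  ·
  (5,6): δ = 101.22°  ·
antipodal pairs: 3

count = 3; pairs: (0,4), (1,5), (2,6)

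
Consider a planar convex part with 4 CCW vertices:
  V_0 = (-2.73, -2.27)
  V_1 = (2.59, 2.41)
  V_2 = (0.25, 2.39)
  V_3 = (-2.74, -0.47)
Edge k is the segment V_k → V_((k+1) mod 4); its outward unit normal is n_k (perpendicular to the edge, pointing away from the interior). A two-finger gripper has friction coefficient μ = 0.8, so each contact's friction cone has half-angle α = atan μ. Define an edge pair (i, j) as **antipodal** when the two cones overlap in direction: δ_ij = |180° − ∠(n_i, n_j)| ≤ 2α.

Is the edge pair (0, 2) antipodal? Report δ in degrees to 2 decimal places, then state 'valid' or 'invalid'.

δ = 2.39°, valid

α = atan 0.8 = 38.66°;  2α = 77.32°
edge 0: e_0 = (+5.32, +4.68);  n_0 = (+0.6605, -0.7508)
edge 2: e_2 = (-2.99, -2.86);  n_2 = (-0.6912, +0.7226)
∠(n_0, n_2) = 177.61°
δ = |180° − 177.61°| = 2.39°
2.39° ≤ 2α = 77.32°  →  valid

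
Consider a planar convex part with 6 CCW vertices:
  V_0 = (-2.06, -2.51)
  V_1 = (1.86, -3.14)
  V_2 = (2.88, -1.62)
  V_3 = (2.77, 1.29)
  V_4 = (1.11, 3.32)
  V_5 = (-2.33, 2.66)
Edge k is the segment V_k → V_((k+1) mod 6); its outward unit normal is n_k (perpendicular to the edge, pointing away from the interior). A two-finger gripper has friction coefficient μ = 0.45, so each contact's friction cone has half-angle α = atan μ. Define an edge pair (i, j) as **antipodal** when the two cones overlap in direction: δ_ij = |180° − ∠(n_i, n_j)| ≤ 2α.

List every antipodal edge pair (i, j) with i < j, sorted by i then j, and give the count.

α = atan 0.45 = 24.23°;  2α = 48.46°
n_0 = (-0.1587, -0.9873)
n_1 = (+0.8304, -0.5572)
n_2 = (+0.9993, +0.0378)
n_3 = (+0.7741, +0.6330)
n_4 = (-0.1884, +0.9821)
n_5 = (-0.9986, -0.0522)
  (0,1): δ = 114.73°  ·
  (0,2): δ = 78.71°  ·
  (0,3): δ = 41.60°  ✓
  (0,4): δ = 19.99°  ✓
  (0,5): δ = 102.12°  ·
  (1,2): δ = 143.97°  ·
  (1,3): δ = 106.86°  ·
  (1,4): δ = 45.28°  ✓
  (1,5): δ = 36.85°  ✓
  (2,3): δ = 142.89°  ·
  (2,4): δ = 81.30°  ·
  (2,5): δ = 0.82°  ✓
  (3,4): δ = 118.41°  ·
  (3,5): δ = 36.28°  ✓
  (4,5): δ = 97.87°  ·
antipodal pairs: 6

count = 6; pairs: (0,3), (0,4), (1,4), (1,5), (2,5), (3,5)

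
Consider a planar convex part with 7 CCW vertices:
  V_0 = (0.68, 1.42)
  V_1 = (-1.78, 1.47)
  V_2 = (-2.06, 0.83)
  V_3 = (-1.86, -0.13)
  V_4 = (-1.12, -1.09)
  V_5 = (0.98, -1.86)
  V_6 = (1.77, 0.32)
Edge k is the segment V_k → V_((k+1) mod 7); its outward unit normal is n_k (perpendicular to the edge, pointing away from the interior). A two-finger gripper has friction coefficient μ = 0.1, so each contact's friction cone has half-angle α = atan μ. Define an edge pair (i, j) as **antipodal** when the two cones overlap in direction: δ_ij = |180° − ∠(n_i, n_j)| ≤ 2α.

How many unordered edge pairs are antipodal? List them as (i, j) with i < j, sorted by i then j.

α = atan 0.1 = 5.71°;  2α = 11.42°
n_0 = (+0.0203, +0.9998)
n_1 = (-0.9162, +0.4008)
n_2 = (-0.9790, -0.2040)
n_3 = (-0.7920, -0.6105)
n_4 = (-0.3443, -0.9389)
n_5 = (+0.9402, -0.3407)
n_6 = (+0.7103, +0.7039)
  (0,1): δ = 112.46°  ·
  (0,2): δ = 77.07°  ·
  (0,3): δ = 51.21°  ·
  (0,4): δ = 18.97°  ·
  (0,5): δ = 71.24°  ·
  (0,6): δ = 135.90°  ·
  (1,2): δ = 144.60°  ·
  (1,3): δ = 118.74°  ·
  (1,4): δ = 86.51°  ·
  (1,5): δ = 3.71°  ✓
  (1,6): δ = 68.37°  ·
  (2,3): δ = 154.14°  ·
  (2,4): δ = 121.90°  ·
  (2,5): δ = 31.69°  ·
  (2,6): δ = 32.97°  ·
  (3,4): δ = 147.76°  ·
  (3,5): δ = 57.55°  ·
  (3,6): δ = 7.11°  ✓
  (4,5): δ = 89.78°  ·
  (4,6): δ = 25.13°  ·
  (5,6): δ = 115.34°  ·
antipodal pairs: 2

count = 2; pairs: (1,5), (3,6)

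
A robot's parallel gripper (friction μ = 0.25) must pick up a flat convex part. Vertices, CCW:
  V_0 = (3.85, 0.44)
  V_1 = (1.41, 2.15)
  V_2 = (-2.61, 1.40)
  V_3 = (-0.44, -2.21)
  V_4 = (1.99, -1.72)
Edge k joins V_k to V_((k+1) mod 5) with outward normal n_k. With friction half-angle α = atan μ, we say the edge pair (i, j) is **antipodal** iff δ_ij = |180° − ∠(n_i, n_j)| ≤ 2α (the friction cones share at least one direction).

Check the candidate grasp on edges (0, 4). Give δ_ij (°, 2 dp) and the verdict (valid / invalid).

δ = 84.29°, invalid

α = atan 0.25 = 14.04°;  2α = 28.07°
edge 0: e_0 = (-2.44, +1.71);  n_0 = (+0.5739, +0.8189)
edge 4: e_4 = (+1.86, +2.16);  n_4 = (+0.7578, -0.6525)
∠(n_0, n_4) = 95.71°
δ = |180° − 95.71°| = 84.29°
84.29° > 2α = 28.07°  →  invalid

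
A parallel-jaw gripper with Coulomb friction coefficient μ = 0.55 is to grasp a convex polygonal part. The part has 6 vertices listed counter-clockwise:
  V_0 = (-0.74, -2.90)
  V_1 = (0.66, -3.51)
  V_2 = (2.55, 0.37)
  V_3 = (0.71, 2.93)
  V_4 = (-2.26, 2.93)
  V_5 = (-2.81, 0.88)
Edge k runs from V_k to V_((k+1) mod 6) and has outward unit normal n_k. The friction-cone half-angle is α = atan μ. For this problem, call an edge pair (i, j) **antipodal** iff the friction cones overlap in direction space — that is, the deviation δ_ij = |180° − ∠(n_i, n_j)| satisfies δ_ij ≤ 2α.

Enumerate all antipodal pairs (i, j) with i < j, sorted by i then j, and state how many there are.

count = 6; pairs: (0,2), (0,3), (1,4), (1,5), (2,4), (2,5)

α = atan 0.55 = 28.81°;  2α = 57.62°
n_0 = (-0.3994, -0.9168)
n_1 = (+0.8990, -0.4379)
n_2 = (+0.8120, +0.5836)
n_3 = (+0.0000, +1.0000)
n_4 = (-0.9658, +0.2591)
n_5 = (-0.8771, -0.4803)
  (0,1): δ = 92.43°  ·
  (0,2): δ = 30.75°  ✓
  (0,3): δ = 23.54°  ✓
  (0,4): δ = 98.53°  ·
  (0,5): δ = 142.25°  ·
  (1,2): δ = 118.32°  ·
  (1,3): δ = 64.03°  ·
  (1,4): δ = 10.95°  ✓
  (1,5): δ = 54.68°  ✓
  (2,3): δ = 125.71°  ·
  (2,4): δ = 50.73°  ✓
  (2,5): δ = 7.00°  ✓
  (3,4): δ = 105.02°  ·
  (3,5): δ = 61.29°  ·
  (4,5): δ = 136.28°  ·
antipodal pairs: 6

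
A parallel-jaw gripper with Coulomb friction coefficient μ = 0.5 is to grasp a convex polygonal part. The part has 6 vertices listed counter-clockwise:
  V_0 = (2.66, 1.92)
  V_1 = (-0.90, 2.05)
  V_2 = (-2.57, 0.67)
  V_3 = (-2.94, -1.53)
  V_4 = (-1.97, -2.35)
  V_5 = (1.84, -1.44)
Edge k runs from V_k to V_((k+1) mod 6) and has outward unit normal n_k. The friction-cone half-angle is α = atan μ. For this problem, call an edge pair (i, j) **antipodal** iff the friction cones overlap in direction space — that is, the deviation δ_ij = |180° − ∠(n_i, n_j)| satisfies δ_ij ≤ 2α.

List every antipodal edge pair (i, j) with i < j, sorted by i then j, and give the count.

count = 5; pairs: (0,3), (0,4), (1,4), (1,5), (2,5)

α = atan 0.5 = 26.57°;  2α = 53.13°
n_0 = (+0.0365, +0.9993)
n_1 = (-0.6370, +0.7709)
n_2 = (-0.9862, +0.1659)
n_3 = (-0.6456, -0.7637)
n_4 = (+0.2323, -0.9726)
n_5 = (+0.9715, -0.2371)
  (0,1): δ = 138.34°  ·
  (0,2): δ = 97.46°  ·
  (0,3): δ = 38.12°  ✓
  (0,4): δ = 15.52°  ✓
  (0,5): δ = 78.38°  ·
  (1,2): δ = 139.12°  ·
  (1,3): δ = 79.78°  ·
  (1,4): δ = 26.14°  ✓
  (1,5): δ = 36.72°  ✓
  (2,3): δ = 120.66°  ·
  (2,4): δ = 67.02°  ·
  (2,5): δ = 4.17°  ✓
  (3,4): δ = 126.36°  ·
  (3,5): δ = 63.50°  ·
  (4,5): δ = 117.15°  ·
antipodal pairs: 5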